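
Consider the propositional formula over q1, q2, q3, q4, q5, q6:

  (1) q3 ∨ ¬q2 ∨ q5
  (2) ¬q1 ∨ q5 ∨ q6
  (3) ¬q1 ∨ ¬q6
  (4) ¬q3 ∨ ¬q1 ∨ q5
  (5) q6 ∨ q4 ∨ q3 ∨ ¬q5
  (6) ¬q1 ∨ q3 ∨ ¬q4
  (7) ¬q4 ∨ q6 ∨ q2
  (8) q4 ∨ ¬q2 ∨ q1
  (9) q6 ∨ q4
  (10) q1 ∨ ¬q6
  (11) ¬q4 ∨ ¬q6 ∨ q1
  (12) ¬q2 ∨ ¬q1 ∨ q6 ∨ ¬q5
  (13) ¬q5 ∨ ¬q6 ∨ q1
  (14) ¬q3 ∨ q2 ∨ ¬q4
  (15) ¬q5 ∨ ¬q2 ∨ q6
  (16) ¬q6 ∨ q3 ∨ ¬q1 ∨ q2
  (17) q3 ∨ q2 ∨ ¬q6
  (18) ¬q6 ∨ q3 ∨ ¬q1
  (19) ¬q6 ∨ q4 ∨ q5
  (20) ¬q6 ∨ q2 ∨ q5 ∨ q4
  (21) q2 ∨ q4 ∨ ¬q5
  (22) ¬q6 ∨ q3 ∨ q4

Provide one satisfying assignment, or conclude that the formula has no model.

q1: False; q2: True; q3: True; q4: True; q5: False; q6: False

Branch on q1: set q1 = False.
The clause (¬q6) is unit, so q6 = False.
The clause (q4) is unit, so q4 = True.
The clause (q2) is unit, so q2 = True.
The clause (¬q5) is unit, so q5 = False.
The clause (q3) is unit, so q3 = True.
All clauses are satisfied.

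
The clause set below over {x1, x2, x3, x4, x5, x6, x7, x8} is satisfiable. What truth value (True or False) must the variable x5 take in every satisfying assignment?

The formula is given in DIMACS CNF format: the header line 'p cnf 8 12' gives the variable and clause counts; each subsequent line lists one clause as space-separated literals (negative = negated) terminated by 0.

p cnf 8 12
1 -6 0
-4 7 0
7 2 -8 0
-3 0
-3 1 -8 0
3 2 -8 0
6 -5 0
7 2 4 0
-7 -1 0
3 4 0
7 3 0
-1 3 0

Suppose x5 = True.
(¬x3) alone gives x3 = False.
(x6) alone gives x6 = True.
(x1) alone gives x1 = True.
Now (¬x1) is unsatisfied and unit — conflict.
So every satisfying assignment has x5 = False.

False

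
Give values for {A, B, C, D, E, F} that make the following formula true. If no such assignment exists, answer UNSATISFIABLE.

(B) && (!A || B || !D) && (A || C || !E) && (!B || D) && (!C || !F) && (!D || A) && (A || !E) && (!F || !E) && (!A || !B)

Unit clause (B) forces B = true.
Unit clause (D) forces D = true.
Unit clause (A) forces A = true.
That conflicts with the unit clause (!A).

UNSATISFIABLE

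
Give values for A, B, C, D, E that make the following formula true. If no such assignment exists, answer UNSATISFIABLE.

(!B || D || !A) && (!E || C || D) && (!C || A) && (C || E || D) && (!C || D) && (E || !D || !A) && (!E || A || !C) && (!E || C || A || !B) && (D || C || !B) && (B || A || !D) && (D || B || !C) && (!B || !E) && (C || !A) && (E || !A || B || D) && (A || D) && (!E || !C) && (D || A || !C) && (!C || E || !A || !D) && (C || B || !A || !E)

Case C = false:
The clause (!A) is unit, so A = false.
The clause (D) is unit, so D = true.
The clause (B) is unit, so B = true.
The clause (!E) is unit, so E = false.
Every clause now holds.

A=false, B=true, C=false, D=true, E=false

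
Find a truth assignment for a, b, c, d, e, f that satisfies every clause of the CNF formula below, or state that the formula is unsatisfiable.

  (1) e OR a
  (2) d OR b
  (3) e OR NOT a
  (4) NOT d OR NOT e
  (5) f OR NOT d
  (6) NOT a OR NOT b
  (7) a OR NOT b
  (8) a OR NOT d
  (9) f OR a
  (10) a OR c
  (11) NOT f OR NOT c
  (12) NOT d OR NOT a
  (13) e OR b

UNSATISFIABLE

Try e = true.
The clause (NOT d) is unit, so d = false.
The clause (b) is unit, so b = true.
The clause (NOT a) is unit, so a = false.
Now (a) is unsatisfied and unit — conflict.
That branch fails; take e = false instead.
The clause (a) is unit, so a = true.
Now (NOT a) is unsatisfied and unit — conflict.
Both values of e lead to a conflict.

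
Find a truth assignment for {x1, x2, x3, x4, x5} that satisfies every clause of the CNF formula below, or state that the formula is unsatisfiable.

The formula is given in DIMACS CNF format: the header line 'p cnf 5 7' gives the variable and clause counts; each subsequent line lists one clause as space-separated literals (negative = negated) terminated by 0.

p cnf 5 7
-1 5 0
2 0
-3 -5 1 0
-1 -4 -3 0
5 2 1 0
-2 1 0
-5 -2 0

UNSATISFIABLE

The clause (x2) is unit, so x2 = True.
The clause (x1) is unit, so x1 = True.
The clause (x5) is unit, so x5 = True.
That conflicts with the unit clause (¬x5).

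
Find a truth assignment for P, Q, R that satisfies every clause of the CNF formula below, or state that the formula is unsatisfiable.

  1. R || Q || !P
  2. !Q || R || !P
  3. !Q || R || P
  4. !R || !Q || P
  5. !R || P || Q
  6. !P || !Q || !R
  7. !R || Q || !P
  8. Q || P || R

UNSATISFIABLE

Try R = true.
Try Q = false.
Unit clause (P) forces P = true.
Now (!P) is unsatisfied and unit — conflict.
Backtrack on Q: now try Q = true.
Unit clause (P) forces P = true.
Now (!P) is unsatisfied and unit — conflict.
Either choice for Q ends in contradiction.
Backtrack on R: now try R = false.
Try Q = true.
Unit clause (!P) forces P = false.
Now (P) is unsatisfied and unit — conflict.
Backtrack on Q: now try Q = false.
Unit clause (!P) forces P = false.
Now (P) is unsatisfied and unit — conflict.
Either choice for Q ends in contradiction.
Either choice for R ends in contradiction.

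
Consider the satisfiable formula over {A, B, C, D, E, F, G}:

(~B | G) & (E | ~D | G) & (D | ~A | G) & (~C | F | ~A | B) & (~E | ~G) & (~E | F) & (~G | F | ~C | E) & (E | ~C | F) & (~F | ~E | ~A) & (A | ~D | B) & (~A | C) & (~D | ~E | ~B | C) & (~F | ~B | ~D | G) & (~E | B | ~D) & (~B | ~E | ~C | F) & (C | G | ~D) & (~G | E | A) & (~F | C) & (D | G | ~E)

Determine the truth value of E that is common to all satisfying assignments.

Suppose E = 1.
Unit clause (~G) forces G = 0.
Unit clause (~B) forces B = 0.
Unit clause (F) forces F = 1.
Unit clause (~A) forces A = 0.
Unit clause (~D) forces D = 0.
Now (D) is unsatisfied and unit — conflict.
So every satisfying assignment has E = False.

False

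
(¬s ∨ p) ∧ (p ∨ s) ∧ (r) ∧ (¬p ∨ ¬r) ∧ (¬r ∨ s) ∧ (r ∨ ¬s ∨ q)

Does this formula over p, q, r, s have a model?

From the singleton clause (r), r = True.
From the singleton clause (¬p), p = False.
From the singleton clause (¬s), s = False.
But (s) is also a unit clause — contradiction.
No assignment satisfies every clause.

Unsatisfiable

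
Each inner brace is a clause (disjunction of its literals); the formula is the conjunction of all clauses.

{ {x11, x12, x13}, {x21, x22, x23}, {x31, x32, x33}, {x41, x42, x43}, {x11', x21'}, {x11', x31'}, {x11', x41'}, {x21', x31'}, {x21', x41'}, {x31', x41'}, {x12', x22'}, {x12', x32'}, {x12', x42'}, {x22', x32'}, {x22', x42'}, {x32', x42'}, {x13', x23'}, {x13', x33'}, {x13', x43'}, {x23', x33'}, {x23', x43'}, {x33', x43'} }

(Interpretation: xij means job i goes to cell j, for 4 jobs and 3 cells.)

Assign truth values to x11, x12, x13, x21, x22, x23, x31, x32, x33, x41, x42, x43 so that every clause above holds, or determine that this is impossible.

Try x11 = 0.
Try x12 = 1.
Unit clause (x22') forces x22 = 0.
Unit clause (x32') forces x32 = 0.
Unit clause (x42') forces x42 = 0.
Try x21 = 1.
Unit clause (x31') forces x31 = 0.
Unit clause (x33) forces x33 = 1.
Unit clause (x41') forces x41 = 0.
Unit clause (x43) forces x43 = 1.
Now (x43') is unsatisfied and unit — conflict.
So x21 must be the other value — set x21 = 0.
Unit clause (x23) forces x23 = 1.
Unit clause (x13') forces x13 = 0.
Unit clause (x33') forces x33 = 0.
Unit clause (x31) forces x31 = 1.
Unit clause (x41') forces x41 = 0.
Unit clause (x43) forces x43 = 1.
Now (x43') is unsatisfied and unit — conflict.
Both values of x21 lead to a conflict.
So x12 must be the other value — set x12 = 0.
Unit clause (x13) forces x13 = 1.
Unit clause (x23') forces x23 = 0.
Unit clause (x33') forces x33 = 0.
Unit clause (x43') forces x43 = 0.
Try x21 = 1.
Unit clause (x31') forces x31 = 0.
Unit clause (x32) forces x32 = 1.
Unit clause (x41') forces x41 = 0.
Unit clause (x42) forces x42 = 1.
Now (x42') is unsatisfied and unit — conflict.
So x21 must be the other value — set x21 = 0.
Unit clause (x22) forces x22 = 1.
Unit clause (x32') forces x32 = 0.
Unit clause (x31) forces x31 = 1.
Unit clause (x41') forces x41 = 0.
Unit clause (x42) forces x42 = 1.
Now (x42') is unsatisfied and unit — conflict.
Both values of x21 lead to a conflict.
Both values of x12 lead to a conflict.
So x11 must be the other value — set x11 = 1.
Unit clause (x21') forces x21 = 0.
Unit clause (x31') forces x31 = 0.
Unit clause (x41') forces x41 = 0.
Try x22 = 1.
Unit clause (x12') forces x12 = 0.
Unit clause (x32') forces x32 = 0.
Unit clause (x33) forces x33 = 1.
Unit clause (x42') forces x42 = 0.
Unit clause (x43) forces x43 = 1.
Now (x43') is unsatisfied and unit — conflict.
So x22 must be the other value — set x22 = 0.
Unit clause (x23) forces x23 = 1.
Unit clause (x13') forces x13 = 0.
Unit clause (x33') forces x33 = 0.
Unit clause (x32) forces x32 = 1.
Unit clause (x12') forces x12 = 0.
Unit clause (x42') forces x42 = 0.
Unit clause (x43) forces x43 = 1.
Now (x43') is unsatisfied and unit — conflict.
Both values of x22 lead to a conflict.
Both values of x11 lead to a conflict.

UNSATISFIABLE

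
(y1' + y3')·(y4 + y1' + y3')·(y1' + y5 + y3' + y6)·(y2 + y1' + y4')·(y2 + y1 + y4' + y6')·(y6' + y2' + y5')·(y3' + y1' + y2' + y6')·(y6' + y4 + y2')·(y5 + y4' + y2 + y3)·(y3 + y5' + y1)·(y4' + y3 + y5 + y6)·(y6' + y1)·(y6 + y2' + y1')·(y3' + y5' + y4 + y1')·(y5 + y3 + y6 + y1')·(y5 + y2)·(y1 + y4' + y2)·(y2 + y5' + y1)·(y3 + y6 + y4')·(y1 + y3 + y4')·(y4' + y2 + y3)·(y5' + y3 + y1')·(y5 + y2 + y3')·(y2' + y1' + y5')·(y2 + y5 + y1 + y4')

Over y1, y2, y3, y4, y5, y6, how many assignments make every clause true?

There are 2^6 = 64 truth assignments over (y1, y2, y3, y4, y5, y6).
Split on y1. With y1 = 1, the clauses containing y1 are satisfied and y1' drops from the rest; 1 of the 2^5 = 32 assignments to the other variables satisfy what remains.
With y1 = 0, by the same count on the reduced clause set, 5 assignments work.
(One model: y1=F, y2=T, y3=F, y4=F, y5=F, y6=F.)
Total: 1 + 5 = 6.

6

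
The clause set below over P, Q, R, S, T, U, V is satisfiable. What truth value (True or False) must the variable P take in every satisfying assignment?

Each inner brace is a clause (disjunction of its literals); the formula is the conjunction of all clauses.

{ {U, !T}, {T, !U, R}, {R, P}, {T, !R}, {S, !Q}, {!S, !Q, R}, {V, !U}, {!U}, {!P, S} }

Suppose P = false.
The clause (R) is unit, so R = true.
The clause (T) is unit, so T = true.
The clause (U) is unit, so U = true.
That conflicts with the unit clause (!U).
So every satisfying assignment has P = True.

True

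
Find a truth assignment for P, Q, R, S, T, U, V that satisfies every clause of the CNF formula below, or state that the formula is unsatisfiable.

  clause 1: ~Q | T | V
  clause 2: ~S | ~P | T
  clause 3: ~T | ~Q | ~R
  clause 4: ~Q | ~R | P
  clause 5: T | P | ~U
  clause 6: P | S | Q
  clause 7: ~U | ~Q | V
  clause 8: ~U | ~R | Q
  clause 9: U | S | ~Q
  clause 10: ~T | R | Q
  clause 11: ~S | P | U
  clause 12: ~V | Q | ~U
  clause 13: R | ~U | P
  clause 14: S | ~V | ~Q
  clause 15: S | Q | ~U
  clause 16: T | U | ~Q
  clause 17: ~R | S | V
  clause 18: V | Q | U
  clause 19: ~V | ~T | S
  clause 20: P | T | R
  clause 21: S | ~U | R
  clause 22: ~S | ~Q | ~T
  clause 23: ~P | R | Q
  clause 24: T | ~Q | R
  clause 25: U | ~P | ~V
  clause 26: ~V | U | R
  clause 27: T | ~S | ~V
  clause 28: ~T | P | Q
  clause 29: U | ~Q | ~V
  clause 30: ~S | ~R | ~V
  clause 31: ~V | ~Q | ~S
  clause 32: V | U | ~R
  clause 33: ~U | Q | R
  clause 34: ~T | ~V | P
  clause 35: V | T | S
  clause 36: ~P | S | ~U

Suppose Q = 0.
Suppose P = 1.
From the singleton clause (R), R = 1.
From the singleton clause (~U), U = 0.
From the singleton clause (V), V = 1.
Now (~V) is unsatisfied and unit — conflict.
Undo P and try P = 0.
From the singleton clause (S), S = 1.
From the singleton clause (U), U = 1.
From the singleton clause (T), T = 1.
Now (~T) is unsatisfied and unit — conflict.
Either choice for P ends in contradiction.
Undo Q and try Q = 1.
Suppose T = 1.
From the singleton clause (~R), R = 0.
From the singleton clause (~S), S = 0.
From the singleton clause (U), U = 1.
Now (~U) is unsatisfied and unit — conflict.
Undo T and try T = 0.
From the singleton clause (V), V = 1.
From the singleton clause (S), S = 1.
Now (~S) is unsatisfied and unit — conflict.
Either choice for T ends in contradiction.
Either choice for Q ends in contradiction.

UNSATISFIABLE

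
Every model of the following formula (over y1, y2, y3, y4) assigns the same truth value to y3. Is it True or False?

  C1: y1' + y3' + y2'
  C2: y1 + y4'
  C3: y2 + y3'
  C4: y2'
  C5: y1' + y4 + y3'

False

Suppose y3 = 1.
The clause (y2) is unit, so y2 = 1.
Now (y2') is unsatisfied and unit — conflict.
So every satisfying assignment has y3 = False.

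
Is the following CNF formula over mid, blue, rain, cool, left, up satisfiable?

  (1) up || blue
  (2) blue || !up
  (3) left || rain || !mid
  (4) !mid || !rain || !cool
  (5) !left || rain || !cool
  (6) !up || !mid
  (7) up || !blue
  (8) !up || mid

Unsatisfiable

Branch on up: set up = true.
Unit clause (blue) forces blue = true.
Unit clause (!mid) forces mid = false.
But (mid) is also a unit clause — contradiction.
Backtrack on up: now try up = false.
Unit clause (blue) forces blue = true.
But (!blue) is also a unit clause — contradiction.
Both values of up lead to a conflict.
No assignment satisfies every clause.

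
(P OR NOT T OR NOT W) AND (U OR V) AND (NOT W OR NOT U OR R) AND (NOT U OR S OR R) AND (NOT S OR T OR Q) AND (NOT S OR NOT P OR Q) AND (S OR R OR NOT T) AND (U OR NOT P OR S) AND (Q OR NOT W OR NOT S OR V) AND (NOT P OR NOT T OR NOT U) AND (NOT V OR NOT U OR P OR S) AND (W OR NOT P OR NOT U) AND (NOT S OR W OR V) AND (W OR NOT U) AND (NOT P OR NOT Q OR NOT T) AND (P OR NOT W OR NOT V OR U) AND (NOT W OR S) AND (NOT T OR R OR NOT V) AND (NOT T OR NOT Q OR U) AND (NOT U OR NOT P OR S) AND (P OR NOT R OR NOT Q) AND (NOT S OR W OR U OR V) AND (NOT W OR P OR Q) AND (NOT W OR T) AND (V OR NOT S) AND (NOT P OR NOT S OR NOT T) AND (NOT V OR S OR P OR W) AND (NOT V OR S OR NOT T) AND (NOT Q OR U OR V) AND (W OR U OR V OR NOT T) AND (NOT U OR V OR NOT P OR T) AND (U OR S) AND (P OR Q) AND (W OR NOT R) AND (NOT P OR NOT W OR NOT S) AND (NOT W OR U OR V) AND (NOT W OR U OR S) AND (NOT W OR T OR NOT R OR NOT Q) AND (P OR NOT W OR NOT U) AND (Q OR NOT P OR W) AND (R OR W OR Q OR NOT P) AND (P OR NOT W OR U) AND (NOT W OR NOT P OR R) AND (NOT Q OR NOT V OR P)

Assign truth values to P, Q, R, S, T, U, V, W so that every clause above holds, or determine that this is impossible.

Branch on U: set U = false.
From the singleton clause (V), V = true.
From the singleton clause (S), S = true.
Branch on T: set T = false.
From the singleton clause (Q), Q = true.
From the singleton clause (NOT W), W = false.
From the singleton clause (NOT R), R = false.
From the singleton clause (P), P = true.
All clauses are satisfied.

P=true; Q=true; R=false; S=true; T=false; U=false; V=true; W=false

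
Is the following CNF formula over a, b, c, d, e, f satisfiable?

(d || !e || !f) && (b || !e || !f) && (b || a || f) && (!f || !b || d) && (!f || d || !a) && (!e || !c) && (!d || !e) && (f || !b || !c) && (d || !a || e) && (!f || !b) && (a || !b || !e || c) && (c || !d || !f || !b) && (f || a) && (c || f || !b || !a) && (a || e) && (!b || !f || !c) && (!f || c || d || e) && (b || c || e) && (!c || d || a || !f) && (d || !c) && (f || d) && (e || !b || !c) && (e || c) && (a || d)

Case e = false:
Unit clause (a) forces a = true.
Unit clause (d) forces d = true.
Unit clause (c) forces c = true.
Unit clause (!b) forces b = false.
Every clause is now satisfied; f is unconstrained.
A satisfying assignment: a ↦ true,  b ↦ false,  c ↦ true,  d ↦ true,  e ↦ false,  f ↦ true.

Yes, satisfiable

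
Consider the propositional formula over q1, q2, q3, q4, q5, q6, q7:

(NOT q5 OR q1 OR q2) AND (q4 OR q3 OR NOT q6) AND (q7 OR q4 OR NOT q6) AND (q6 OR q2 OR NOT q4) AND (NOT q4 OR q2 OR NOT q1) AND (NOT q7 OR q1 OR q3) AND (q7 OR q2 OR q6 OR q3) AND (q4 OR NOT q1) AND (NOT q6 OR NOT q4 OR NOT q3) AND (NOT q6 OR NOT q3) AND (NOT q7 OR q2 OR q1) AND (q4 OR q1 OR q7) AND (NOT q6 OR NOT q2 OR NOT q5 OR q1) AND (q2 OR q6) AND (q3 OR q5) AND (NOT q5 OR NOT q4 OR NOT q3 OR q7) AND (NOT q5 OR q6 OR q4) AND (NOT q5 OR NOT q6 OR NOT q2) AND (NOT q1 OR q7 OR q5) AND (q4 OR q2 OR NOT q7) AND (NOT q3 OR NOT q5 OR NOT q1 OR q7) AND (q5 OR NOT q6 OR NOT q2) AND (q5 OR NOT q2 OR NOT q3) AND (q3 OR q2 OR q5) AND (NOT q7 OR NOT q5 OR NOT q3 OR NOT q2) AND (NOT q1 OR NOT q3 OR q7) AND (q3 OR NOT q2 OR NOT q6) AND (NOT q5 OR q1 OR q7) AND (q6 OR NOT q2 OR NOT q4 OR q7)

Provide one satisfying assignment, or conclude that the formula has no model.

Case q4 = true:
Case q6 = false:
From the singleton clause (q2), q2 = true.
From the singleton clause (q7), q7 = true.
Case q1 = true:
Case q3 = false:
From the singleton clause (q5), q5 = true.
Every clause now holds.

q1 ↦ true; q2 ↦ true; q3 ↦ false; q4 ↦ true; q5 ↦ true; q6 ↦ false; q7 ↦ true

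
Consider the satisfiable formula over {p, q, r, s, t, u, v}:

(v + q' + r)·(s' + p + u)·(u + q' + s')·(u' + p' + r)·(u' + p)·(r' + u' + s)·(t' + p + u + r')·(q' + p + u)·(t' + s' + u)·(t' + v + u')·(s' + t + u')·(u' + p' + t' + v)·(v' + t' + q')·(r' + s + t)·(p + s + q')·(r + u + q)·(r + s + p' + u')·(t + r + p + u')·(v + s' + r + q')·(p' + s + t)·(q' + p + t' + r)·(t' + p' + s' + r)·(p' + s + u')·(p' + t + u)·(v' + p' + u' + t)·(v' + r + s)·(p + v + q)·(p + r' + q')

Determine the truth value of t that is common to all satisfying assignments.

Suppose t = 0.
Case u = 0:
(p') alone gives p = 0.
(s') alone gives s = 0.
(q') alone gives q = 0.
(r') alone gives r = 0.
Now (r) is unsatisfied and unit — conflict.
That branch fails; take u = 1 instead.
(p) alone gives p = 1.
(r) alone gives r = 1.
(s) alone gives s = 1.
Now (s') is unsatisfied and unit — conflict.
Both values of u lead to a conflict.
So every satisfying assignment has t = True.

True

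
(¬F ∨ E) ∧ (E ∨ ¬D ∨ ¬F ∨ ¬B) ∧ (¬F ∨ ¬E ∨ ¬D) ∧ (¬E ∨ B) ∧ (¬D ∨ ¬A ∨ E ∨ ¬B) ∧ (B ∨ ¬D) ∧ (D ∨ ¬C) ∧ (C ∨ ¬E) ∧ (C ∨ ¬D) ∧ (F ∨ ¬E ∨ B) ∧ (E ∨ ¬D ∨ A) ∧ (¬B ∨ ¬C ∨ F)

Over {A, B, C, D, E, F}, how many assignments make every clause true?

There are 2^6 = 64 truth assignments over (A, B, C, D, E, F).
Split on C. With C = True, the clauses containing C are satisfied and ¬C drops from the rest; 0 of the 2^5 = 32 assignments to the other variables satisfy what remains.
With C = False, by the same count on the reduced clause set, 4 assignments work.
(One model: A=F, B=F, C=F, D=F, E=F, F=F.)
Total: 0 + 4 = 4.

4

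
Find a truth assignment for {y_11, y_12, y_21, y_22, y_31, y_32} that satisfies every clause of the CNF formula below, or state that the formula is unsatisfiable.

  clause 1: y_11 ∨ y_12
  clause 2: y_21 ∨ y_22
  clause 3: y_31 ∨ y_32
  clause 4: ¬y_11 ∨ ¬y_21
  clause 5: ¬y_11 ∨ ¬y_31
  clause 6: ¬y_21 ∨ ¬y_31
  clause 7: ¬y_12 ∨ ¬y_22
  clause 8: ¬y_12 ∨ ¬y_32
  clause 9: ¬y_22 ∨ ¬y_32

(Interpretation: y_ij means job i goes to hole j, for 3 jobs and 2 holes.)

UNSATISFIABLE

Branch on y_11: set y_11 = True.
(¬y_21) alone gives y_21 = False.
(y_22) alone gives y_22 = True.
(¬y_31) alone gives y_31 = False.
(y_32) alone gives y_32 = True.
That conflicts with the unit clause (¬y_32).
That branch fails; take y_11 = False instead.
(y_12) alone gives y_12 = True.
(¬y_22) alone gives y_22 = False.
(y_21) alone gives y_21 = True.
(¬y_31) alone gives y_31 = False.
(y_32) alone gives y_32 = True.
That conflicts with the unit clause (¬y_32).
Both values of y_11 lead to a conflict.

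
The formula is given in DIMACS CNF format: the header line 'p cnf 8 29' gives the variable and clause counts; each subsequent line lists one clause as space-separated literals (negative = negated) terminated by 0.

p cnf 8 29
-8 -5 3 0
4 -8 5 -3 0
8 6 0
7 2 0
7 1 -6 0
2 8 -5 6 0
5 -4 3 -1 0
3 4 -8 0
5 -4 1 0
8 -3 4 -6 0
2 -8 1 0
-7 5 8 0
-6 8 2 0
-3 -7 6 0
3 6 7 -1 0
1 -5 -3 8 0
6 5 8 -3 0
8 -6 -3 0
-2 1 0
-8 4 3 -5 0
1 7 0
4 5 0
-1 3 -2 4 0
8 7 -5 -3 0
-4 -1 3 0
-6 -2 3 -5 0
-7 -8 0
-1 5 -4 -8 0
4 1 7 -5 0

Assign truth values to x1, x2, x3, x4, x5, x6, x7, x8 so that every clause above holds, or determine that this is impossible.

Case x8 = True:
(¬x7) alone gives x7 = False.
(x2) alone gives x2 = True.
(x1) alone gives x1 = True.
Case x5 = True:
(x3) alone gives x3 = True.
All clauses hold; x4, x6 can take either value.

x1 ↦ True, x2 ↦ True, x3 ↦ True, x4 ↦ True, x5 ↦ True, x6 ↦ False, x7 ↦ False, x8 ↦ True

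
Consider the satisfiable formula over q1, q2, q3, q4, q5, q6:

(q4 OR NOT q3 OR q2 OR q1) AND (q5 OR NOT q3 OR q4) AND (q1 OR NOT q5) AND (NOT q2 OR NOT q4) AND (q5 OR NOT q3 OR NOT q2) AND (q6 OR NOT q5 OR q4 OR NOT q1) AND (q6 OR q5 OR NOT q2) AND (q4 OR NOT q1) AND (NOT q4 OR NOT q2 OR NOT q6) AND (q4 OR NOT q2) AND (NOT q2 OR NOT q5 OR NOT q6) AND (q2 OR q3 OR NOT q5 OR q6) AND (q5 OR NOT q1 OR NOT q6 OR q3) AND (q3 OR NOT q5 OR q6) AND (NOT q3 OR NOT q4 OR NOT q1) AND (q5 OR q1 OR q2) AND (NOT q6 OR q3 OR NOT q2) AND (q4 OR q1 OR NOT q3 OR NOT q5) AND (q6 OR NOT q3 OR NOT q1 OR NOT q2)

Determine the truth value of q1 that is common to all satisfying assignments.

True

Suppose q1 = false.
From the singleton clause (NOT q5), q5 = false.
From the singleton clause (q2), q2 = true.
From the singleton clause (NOT q4), q4 = false.
That conflicts with the unit clause (q4).
So every satisfying assignment has q1 = True.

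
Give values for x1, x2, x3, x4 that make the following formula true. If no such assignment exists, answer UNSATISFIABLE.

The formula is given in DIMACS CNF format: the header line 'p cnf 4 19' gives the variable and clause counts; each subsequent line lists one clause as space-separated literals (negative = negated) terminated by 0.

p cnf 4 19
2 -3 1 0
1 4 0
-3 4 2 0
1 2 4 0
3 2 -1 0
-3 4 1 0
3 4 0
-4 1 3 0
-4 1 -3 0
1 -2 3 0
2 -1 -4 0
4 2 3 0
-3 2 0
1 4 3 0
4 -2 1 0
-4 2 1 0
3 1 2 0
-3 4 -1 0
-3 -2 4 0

Case x1 = True:
Case x3 = True:
The clause (x2) is unit, so x2 = True.
The clause (x4) is unit, so x4 = True.
Every clause now holds.

x1: True,  x2: True,  x3: True,  x4: True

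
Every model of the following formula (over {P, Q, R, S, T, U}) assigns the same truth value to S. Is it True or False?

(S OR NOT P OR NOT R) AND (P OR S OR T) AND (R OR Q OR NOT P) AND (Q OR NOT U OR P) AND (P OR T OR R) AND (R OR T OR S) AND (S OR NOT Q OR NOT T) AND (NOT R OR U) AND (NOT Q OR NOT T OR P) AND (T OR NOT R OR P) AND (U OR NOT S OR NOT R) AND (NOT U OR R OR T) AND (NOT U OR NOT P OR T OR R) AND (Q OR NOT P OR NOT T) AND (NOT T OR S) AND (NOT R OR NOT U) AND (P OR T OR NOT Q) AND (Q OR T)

True

Suppose S = false.
(NOT T) alone gives T = false.
(P) alone gives P = true.
(NOT R) alone gives R = false.
But (R) is also a unit clause — contradiction.
So every satisfying assignment has S = True.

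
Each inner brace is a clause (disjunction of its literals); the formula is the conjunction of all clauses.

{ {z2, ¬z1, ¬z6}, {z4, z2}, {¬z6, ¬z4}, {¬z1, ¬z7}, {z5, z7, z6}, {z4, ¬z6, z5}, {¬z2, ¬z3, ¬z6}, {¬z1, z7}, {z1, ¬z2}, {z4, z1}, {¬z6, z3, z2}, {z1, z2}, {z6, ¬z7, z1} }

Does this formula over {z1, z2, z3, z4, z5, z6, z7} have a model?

Suppose z4 = True.
From the singleton clause (¬z6), z6 = False.
Suppose z1 = False.
From the singleton clause (¬z2), z2 = False.
But (z2) is also a unit clause — contradiction.
So z1 must be the other value — set z1 = True.
From the singleton clause (¬z7), z7 = False.
But (z7) is also a unit clause — contradiction.
Either choice for z1 ends in contradiction.
So z4 must be the other value — set z4 = False.
From the singleton clause (z2), z2 = True.
From the singleton clause (z1), z1 = True.
From the singleton clause (¬z7), z7 = False.
But (z7) is also a unit clause — contradiction.
Either choice for z4 ends in contradiction.
No assignment satisfies every clause.

No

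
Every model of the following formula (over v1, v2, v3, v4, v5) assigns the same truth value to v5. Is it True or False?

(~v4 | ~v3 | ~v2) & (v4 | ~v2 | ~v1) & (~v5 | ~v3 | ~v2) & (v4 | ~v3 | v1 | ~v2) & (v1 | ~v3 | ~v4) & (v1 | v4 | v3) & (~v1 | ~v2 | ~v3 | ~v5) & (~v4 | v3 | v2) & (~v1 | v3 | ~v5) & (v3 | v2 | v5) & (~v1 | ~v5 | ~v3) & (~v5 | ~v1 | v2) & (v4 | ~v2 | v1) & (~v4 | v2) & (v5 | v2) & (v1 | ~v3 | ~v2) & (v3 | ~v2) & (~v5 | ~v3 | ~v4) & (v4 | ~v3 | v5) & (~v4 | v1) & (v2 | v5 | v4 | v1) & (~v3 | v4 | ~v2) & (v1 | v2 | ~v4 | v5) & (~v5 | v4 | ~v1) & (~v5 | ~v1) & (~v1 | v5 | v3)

Suppose v5 = 0.
Unit clause (v2) forces v2 = 1.
Unit clause (v3) forces v3 = 1.
Unit clause (~v4) forces v4 = 0.
Now (v4) is unsatisfied and unit — conflict.
So every satisfying assignment has v5 = True.

True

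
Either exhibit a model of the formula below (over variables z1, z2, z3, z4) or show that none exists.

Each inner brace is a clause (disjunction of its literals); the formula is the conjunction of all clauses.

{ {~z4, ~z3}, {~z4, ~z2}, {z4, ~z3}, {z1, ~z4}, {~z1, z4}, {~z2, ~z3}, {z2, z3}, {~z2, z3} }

Case z4 = 0:
Unit clause (~z3) forces z3 = 0.
Unit clause (~z1) forces z1 = 0.
Unit clause (z2) forces z2 = 1.
But (~z2) is also a unit clause — contradiction.
Undo z4 and try z4 = 1.
Unit clause (~z3) forces z3 = 0.
Unit clause (~z2) forces z2 = 0.
But (z2) is also a unit clause — contradiction.
Neither z4 = 1 nor z4 = 0 works.

UNSATISFIABLE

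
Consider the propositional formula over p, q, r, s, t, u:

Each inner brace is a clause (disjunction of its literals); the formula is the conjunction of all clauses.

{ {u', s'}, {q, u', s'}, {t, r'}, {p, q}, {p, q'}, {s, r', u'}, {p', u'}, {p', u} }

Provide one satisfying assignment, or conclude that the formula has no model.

UNSATISFIABLE

Branch on u: set u = 0.
(p') alone gives p = 0.
(q) alone gives q = 1.
Now (q') is unsatisfied and unit — conflict.
Backtrack on u: now try u = 1.
(s') alone gives s = 0.
(r') alone gives r = 0.
(p') alone gives p = 0.
(q) alone gives q = 1.
Now (q') is unsatisfied and unit — conflict.
Neither u = 1 nor u = 0 works.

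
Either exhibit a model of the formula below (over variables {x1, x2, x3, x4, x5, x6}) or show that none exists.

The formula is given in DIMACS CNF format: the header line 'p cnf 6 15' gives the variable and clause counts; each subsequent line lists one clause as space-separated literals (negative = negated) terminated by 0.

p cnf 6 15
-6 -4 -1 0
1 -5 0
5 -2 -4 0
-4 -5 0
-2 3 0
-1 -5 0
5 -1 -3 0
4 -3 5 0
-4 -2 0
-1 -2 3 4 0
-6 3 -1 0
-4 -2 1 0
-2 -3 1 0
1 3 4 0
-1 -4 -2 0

Branch on x1: set x1 = False.
The clause (¬x5) is unit, so x5 = False.
Branch on x2: set x2 = False.
Branch on x4: set x4 = True.
Every clause is now satisfied; x3, x6 are unconstrained.

x1: False; x2: False; x3: False; x4: True; x5: False; x6: False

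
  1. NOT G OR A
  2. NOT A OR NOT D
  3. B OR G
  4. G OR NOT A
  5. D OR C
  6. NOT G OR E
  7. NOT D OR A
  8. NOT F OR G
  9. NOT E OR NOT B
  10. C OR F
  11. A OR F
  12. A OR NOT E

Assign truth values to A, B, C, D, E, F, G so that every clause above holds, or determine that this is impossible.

Branch on G: set G = true.
(A) alone gives A = true.
(NOT D) alone gives D = false.
(C) alone gives C = true.
(E) alone gives E = true.
(NOT B) alone gives B = false.
All clauses hold; F can take either value.

A ↦ true, B ↦ false, C ↦ true, D ↦ false, E ↦ true, F ↦ true, G ↦ true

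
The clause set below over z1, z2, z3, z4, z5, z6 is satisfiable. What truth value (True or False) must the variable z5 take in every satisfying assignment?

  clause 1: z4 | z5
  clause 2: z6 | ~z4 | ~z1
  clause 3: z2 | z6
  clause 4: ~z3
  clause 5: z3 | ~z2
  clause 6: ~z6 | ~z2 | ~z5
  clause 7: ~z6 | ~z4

Suppose z5 = 0.
The clause (z4) is unit, so z4 = 1.
The clause (~z3) is unit, so z3 = 0.
The clause (~z2) is unit, so z2 = 0.
The clause (z6) is unit, so z6 = 1.
Now (~z6) is unsatisfied and unit — conflict.
So every satisfying assignment has z5 = True.

True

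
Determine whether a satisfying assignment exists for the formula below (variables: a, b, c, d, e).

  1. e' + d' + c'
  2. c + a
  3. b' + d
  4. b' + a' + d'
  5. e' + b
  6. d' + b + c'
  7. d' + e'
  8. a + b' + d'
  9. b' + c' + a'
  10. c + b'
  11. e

Unit clause (e) forces e = 1.
Unit clause (b) forces b = 1.
Unit clause (d) forces d = 1.
Now (d') is unsatisfied and unit — conflict.
No assignment satisfies every clause.

Unsatisfiable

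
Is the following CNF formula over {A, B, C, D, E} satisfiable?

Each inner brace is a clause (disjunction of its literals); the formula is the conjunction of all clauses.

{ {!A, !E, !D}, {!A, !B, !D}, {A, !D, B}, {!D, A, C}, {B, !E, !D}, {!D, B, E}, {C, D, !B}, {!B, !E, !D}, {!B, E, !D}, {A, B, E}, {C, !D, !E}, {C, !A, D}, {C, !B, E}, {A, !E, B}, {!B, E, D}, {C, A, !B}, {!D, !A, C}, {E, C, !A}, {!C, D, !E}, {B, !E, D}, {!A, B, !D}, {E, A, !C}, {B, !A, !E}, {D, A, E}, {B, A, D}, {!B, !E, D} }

Suppose A = true.
Suppose E = false.
(C) alone gives C = true.
Suppose B = false.
(!D) alone gives D = false.
All clauses are satisfied.
A satisfying assignment: A=true, B=false, C=true, D=false, E=false.

Yes, satisfiable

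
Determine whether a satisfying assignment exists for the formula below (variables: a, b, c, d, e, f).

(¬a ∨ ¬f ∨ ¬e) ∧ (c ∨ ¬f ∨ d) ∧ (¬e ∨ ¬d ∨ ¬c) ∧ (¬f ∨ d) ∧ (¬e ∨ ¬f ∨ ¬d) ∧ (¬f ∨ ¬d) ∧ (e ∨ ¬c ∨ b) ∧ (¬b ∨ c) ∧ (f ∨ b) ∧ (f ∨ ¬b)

No

Try f = False.
Unit clause (b) forces b = True.
But (¬b) is also a unit clause — contradiction.
Backtrack on f: now try f = True.
Unit clause (d) forces d = True.
But (¬d) is also a unit clause — contradiction.
Neither f = True nor f = False works.
No assignment satisfies every clause.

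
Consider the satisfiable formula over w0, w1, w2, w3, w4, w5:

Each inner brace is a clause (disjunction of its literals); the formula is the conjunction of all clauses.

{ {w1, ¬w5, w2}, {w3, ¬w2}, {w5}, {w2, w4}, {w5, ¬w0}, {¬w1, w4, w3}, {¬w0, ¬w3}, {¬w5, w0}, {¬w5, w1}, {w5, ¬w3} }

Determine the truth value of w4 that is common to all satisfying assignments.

Suppose w4 = False.
Unit clause (w5) forces w5 = True.
Unit clause (w2) forces w2 = True.
Unit clause (w3) forces w3 = True.
Unit clause (¬w0) forces w0 = False.
But (w0) is also a unit clause — contradiction.
So every satisfying assignment has w4 = True.

True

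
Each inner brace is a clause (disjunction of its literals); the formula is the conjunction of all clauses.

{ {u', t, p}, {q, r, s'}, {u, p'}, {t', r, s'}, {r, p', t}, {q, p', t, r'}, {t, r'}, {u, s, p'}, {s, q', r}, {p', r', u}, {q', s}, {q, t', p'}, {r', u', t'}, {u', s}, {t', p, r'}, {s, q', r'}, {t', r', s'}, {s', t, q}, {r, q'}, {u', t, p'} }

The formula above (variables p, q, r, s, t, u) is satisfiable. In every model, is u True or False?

Suppose u = 1.
Unit clause (s) forces s = 1.
Case t = 1:
Unit clause (r) forces r = 1.
That conflicts with the unit clause (r').
Backtrack on t: now try t = 0.
Unit clause (p) forces p = 1.
That conflicts with the unit clause (p').
Neither t = 1 nor t = 0 works.
So every satisfying assignment has u = False.

False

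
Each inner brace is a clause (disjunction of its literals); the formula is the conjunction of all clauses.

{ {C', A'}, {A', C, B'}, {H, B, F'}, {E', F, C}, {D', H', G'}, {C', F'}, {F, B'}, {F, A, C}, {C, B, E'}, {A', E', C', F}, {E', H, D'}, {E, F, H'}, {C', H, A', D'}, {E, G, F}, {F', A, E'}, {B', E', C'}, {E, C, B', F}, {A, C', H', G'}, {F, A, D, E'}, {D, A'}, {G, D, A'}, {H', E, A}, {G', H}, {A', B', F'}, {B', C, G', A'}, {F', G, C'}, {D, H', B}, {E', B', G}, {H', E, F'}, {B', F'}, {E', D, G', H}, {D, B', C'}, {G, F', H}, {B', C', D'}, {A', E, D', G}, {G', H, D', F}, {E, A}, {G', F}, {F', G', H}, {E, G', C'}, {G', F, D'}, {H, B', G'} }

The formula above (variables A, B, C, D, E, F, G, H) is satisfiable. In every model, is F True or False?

Suppose F = 1.
The clause (C') is unit, so C = 0.
The clause (B') is unit, so B = 0.
The clause (H) is unit, so H = 1.
The clause (E') is unit, so E = 0.
That conflicts with the unit clause (E).
So every satisfying assignment has F = False.

False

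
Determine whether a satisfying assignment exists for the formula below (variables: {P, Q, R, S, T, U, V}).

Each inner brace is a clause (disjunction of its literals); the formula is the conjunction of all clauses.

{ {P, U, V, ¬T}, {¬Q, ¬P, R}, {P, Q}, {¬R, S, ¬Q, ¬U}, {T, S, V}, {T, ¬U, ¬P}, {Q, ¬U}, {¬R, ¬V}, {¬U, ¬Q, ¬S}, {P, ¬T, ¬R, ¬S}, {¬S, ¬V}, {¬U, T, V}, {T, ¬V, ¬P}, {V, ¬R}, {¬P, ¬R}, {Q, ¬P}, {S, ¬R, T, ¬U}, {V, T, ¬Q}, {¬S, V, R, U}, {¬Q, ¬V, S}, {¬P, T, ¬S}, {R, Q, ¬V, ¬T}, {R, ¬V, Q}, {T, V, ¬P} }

Yes, satisfiable

Case P = False:
From the singleton clause (Q), Q = True.
Case R = False:
Case U = True:
From the singleton clause (¬S), S = False.
From the singleton clause (¬V), V = False.
From the singleton clause (T), T = True.
All clauses are satisfied.
A satisfying assignment: P=False,  Q=True,  R=False,  S=False,  T=True,  U=True,  V=False.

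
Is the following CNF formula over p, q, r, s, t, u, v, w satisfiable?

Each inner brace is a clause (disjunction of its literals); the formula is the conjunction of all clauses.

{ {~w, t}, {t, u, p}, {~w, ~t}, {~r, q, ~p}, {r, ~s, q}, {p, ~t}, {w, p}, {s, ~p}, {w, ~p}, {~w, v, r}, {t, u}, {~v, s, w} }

No

Suppose w = 0.
Unit clause (p) forces p = 1.
Now (~p) is unsatisfied and unit — conflict.
That branch fails; take w = 1 instead.
Unit clause (t) forces t = 1.
Now (~t) is unsatisfied and unit — conflict.
Both values of w lead to a conflict.
No assignment satisfies every clause.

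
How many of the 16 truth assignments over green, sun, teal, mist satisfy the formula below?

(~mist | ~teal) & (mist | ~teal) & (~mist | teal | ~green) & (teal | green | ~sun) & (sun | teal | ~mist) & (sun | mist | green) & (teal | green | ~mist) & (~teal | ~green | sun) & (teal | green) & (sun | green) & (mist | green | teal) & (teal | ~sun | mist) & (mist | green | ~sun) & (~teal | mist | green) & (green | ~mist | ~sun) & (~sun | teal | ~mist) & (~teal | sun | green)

There are 2^4 = 16 truth assignments over (green, sun, teal, mist).
Split on sun. With sun = 1, the clauses containing sun are satisfied and ~sun drops from the rest; 0 of the 2^3 = 8 assignments to the other variables satisfy what remains.
With sun = 0, by the same count on the reduced clause set, 1 assignment works.
(One model: green=T, sun=F, teal=F, mist=F.)
Total: 0 + 1 = 1.

1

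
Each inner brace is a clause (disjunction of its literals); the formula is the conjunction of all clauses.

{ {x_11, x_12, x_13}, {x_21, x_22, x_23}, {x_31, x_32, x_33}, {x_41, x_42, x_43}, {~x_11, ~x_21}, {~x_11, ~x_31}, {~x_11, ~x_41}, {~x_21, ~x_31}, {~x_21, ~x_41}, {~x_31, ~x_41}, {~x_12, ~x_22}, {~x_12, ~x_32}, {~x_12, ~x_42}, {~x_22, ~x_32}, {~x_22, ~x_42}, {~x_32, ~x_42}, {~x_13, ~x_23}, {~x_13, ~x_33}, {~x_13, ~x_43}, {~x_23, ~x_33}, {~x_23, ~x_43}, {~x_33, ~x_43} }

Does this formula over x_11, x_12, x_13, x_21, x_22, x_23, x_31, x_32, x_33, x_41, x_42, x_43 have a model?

Case x_11 = 0:
Case x_12 = 1:
(~x_22) alone gives x_22 = 0.
(~x_32) alone gives x_32 = 0.
(~x_42) alone gives x_42 = 0.
Case x_21 = 1:
(~x_31) alone gives x_31 = 0.
(x_33) alone gives x_33 = 1.
(~x_41) alone gives x_41 = 0.
(x_43) alone gives x_43 = 1.
But (~x_43) is also a unit clause — contradiction.
That branch fails; take x_21 = 0 instead.
(x_23) alone gives x_23 = 1.
(~x_13) alone gives x_13 = 0.
(~x_33) alone gives x_33 = 0.
(x_31) alone gives x_31 = 1.
(~x_41) alone gives x_41 = 0.
(x_43) alone gives x_43 = 1.
But (~x_43) is also a unit clause — contradiction.
Neither x_21 = 1 nor x_21 = 0 works.
That branch fails; take x_12 = 0 instead.
(x_13) alone gives x_13 = 1.
(~x_23) alone gives x_23 = 0.
(~x_33) alone gives x_33 = 0.
(~x_43) alone gives x_43 = 0.
Case x_21 = 1:
(~x_31) alone gives x_31 = 0.
(x_32) alone gives x_32 = 1.
(~x_41) alone gives x_41 = 0.
(x_42) alone gives x_42 = 1.
But (~x_42) is also a unit clause — contradiction.
That branch fails; take x_21 = 0 instead.
(x_22) alone gives x_22 = 1.
(~x_32) alone gives x_32 = 0.
(x_31) alone gives x_31 = 1.
(~x_41) alone gives x_41 = 0.
(x_42) alone gives x_42 = 1.
But (~x_42) is also a unit clause — contradiction.
Neither x_21 = 1 nor x_21 = 0 works.
Neither x_12 = 1 nor x_12 = 0 works.
That branch fails; take x_11 = 1 instead.
(~x_21) alone gives x_21 = 0.
(~x_31) alone gives x_31 = 0.
(~x_41) alone gives x_41 = 0.
Case x_22 = 1:
(~x_12) alone gives x_12 = 0.
(~x_32) alone gives x_32 = 0.
(x_33) alone gives x_33 = 1.
(~x_42) alone gives x_42 = 0.
(x_43) alone gives x_43 = 1.
But (~x_43) is also a unit clause — contradiction.
That branch fails; take x_22 = 0 instead.
(x_23) alone gives x_23 = 1.
(~x_13) alone gives x_13 = 0.
(~x_33) alone gives x_33 = 0.
(x_32) alone gives x_32 = 1.
(~x_12) alone gives x_12 = 0.
(~x_42) alone gives x_42 = 0.
(x_43) alone gives x_43 = 1.
But (~x_43) is also a unit clause — contradiction.
Neither x_22 = 1 nor x_22 = 0 works.
Neither x_11 = 1 nor x_11 = 0 works.
No assignment satisfies every clause.

Unsatisfiable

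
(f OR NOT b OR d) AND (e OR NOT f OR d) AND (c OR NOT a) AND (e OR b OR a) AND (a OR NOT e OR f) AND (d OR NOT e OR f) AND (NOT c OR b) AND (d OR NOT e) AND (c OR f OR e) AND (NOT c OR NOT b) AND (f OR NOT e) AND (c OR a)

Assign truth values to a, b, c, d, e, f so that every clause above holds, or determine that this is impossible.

Try c = true.
(b) alone gives b = true.
Now (NOT b) is unsatisfied and unit — conflict.
Undo c and try c = false.
(NOT a) alone gives a = false.
Now (a) is unsatisfied and unit — conflict.
Both values of c lead to a conflict.

UNSATISFIABLE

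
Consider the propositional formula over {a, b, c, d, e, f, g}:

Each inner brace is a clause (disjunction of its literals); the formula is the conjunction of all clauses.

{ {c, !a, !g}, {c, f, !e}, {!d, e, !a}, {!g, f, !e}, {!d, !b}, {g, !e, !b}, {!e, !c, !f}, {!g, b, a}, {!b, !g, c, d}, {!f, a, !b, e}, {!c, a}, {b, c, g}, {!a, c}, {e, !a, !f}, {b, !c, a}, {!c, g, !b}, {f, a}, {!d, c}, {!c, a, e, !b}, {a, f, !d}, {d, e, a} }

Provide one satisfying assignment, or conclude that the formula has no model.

a: true, b: false, c: true, d: true, e: true, f: false, g: false

Case d = true:
The clause (!b) is unit, so b = false.
The clause (c) is unit, so c = true.
The clause (a) is unit, so a = true.
The clause (e) is unit, so e = true.
The clause (!f) is unit, so f = false.
The clause (!g) is unit, so g = false.
All clauses are satisfied.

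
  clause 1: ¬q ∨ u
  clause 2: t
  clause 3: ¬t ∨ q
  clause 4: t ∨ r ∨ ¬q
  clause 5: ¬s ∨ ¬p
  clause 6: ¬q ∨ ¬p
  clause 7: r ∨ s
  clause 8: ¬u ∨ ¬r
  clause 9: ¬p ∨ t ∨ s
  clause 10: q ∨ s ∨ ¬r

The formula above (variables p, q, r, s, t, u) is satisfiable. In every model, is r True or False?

False

Suppose r = True.
From the singleton clause (t), t = True.
From the singleton clause (q), q = True.
From the singleton clause (u), u = True.
But (¬u) is also a unit clause — contradiction.
So every satisfying assignment has r = False.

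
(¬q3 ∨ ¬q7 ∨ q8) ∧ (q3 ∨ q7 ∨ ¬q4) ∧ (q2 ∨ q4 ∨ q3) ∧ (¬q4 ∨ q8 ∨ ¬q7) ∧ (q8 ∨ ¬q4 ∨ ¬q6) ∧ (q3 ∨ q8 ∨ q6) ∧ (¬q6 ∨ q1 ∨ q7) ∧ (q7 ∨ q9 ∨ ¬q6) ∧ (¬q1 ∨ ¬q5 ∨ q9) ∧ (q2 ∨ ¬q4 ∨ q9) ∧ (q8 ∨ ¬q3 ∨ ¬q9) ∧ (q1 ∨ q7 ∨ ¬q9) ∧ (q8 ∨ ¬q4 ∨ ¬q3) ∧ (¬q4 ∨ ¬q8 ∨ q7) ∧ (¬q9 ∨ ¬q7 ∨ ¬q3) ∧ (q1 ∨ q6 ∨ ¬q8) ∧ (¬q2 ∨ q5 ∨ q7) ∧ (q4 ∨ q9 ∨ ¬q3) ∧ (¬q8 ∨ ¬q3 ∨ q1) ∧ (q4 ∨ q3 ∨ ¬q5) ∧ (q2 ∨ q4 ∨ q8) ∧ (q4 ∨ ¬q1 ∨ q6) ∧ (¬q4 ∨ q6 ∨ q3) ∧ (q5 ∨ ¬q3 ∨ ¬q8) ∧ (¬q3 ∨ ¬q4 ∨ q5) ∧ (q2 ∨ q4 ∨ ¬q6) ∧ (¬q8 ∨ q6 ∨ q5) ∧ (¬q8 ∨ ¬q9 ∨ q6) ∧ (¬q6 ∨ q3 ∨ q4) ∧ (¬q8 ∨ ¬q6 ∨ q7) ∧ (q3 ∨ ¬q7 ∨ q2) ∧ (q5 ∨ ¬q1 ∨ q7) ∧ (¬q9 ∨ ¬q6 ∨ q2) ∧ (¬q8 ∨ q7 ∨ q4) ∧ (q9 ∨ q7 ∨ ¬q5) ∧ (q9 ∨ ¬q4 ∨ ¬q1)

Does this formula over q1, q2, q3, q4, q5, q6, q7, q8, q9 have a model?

Satisfiable

Suppose q3 = False.
Suppose q7 = True.
From the singleton clause (q2), q2 = True.
Suppose q4 = True.
From the singleton clause (q8), q8 = True.
From the singleton clause (q6), q6 = True.
Suppose q9 = True.
Every clause is now satisfied; q1, q5 are unconstrained.
A satisfying assignment: q1: True,  q2: True,  q3: False,  q4: True,  q5: False,  q6: True,  q7: True,  q8: True,  q9: True.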